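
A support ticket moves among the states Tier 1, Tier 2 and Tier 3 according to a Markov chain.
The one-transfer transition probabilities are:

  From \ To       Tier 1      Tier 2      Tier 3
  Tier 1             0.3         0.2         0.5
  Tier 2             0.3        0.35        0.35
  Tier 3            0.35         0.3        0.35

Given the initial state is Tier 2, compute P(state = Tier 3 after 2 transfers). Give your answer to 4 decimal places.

0.3950

Sum over the intermediate state after 1 transfer:
P = P(Tier 2→Tier 1)·P(Tier 1→Tier 3) + P(Tier 2→Tier 2)·P(Tier 2→Tier 3) + P(Tier 2→Tier 3)·P(Tier 3→Tier 3)
  = 0.3×0.5 + 0.35×0.35 + 0.35×0.35
  = 0.1500 + 0.1225 + 0.1225 = 0.3950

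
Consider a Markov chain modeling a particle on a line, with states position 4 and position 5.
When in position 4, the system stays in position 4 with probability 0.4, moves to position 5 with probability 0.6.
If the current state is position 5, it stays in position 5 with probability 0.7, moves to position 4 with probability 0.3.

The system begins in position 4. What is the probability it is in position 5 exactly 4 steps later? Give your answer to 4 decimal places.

0.6666

Propagate the distribution vector 4 steps from position 4.
After 0 steps: (1.0000, 0.0000)
After 1 step: (0.4000, 0.6000)
After 2 steps: (0.3400, 0.6600)
After 3 steps: (0.3340, 0.6660)
After 4 steps: (0.3334, 0.6666)
P(in position 5 after 4 steps) = 0.6666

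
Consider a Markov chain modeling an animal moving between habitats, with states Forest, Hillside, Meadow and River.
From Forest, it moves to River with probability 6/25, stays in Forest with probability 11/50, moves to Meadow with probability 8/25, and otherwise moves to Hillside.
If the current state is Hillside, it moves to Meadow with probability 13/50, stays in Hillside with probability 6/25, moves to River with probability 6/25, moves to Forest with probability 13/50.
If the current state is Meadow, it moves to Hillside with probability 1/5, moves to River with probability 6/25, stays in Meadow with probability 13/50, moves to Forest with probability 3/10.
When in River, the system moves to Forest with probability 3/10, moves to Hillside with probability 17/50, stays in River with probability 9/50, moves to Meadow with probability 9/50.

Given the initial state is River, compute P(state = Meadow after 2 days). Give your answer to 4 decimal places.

0.2636

Propagate the distribution vector 2 days from River.
After 0 days: (0.0000, 0.0000, 0.0000, 1.0000)
After 1 day: (0.3000, 0.3400, 0.1800, 0.1800)
After 2 days: (0.2624, 0.2448, 0.2636, 0.2292)
P(in Meadow after 2 days) = 0.2636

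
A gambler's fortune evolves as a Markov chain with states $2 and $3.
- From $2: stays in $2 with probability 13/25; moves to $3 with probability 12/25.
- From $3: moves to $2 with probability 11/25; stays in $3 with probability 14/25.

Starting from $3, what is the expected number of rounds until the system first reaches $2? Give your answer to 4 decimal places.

Let t(s) be the expected number of rounds to first reach $2 from state s, with t($2) = 0. Conditioning on the first round:
t($3) = 1 + 0.56·t($3)
Solving: t($3) = 2.2727.
Expected rounds from $3 to $2: 2.2727.

2.2727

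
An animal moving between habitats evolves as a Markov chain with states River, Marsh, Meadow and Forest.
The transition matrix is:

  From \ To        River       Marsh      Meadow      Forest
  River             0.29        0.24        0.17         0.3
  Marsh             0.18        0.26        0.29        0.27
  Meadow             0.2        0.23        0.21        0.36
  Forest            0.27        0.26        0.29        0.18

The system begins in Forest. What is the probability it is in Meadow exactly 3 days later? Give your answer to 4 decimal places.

0.2434

Propagate the distribution vector 3 days from Forest.
After 0 days: (0.0000, 0.0000, 0.0000, 1.0000)
After 1 day: (0.2700, 0.2600, 0.2900, 0.1800)
After 2 days: (0.2317, 0.2459, 0.2344, 0.2880)
After 3 days: (0.2361, 0.2483, 0.2434, 0.2721)
P(in Meadow after 3 days) = 0.2434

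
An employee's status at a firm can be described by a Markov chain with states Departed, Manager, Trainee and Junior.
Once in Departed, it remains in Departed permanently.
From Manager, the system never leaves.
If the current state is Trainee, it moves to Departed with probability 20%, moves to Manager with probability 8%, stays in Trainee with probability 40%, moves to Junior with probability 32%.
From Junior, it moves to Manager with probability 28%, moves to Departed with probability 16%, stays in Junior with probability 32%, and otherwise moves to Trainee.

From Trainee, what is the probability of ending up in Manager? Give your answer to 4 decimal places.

0.4348

Let h(s) be the probability of absorption at Manager starting from transient state s. Then h(Manager) = 1 and h(Departed) = 0. By first-step analysis:
h(Trainee) = 0.2·0 + 0.08·1 + 0.4·h(Trainee) + 0.32·h(Junior)
h(Junior) = 0.16·0 + 0.28·1 + 0.24·h(Trainee) + 0.32·h(Junior)
Solving: h(Trainee) = 0.4348, h(Junior) = 0.5652.
Starting from Trainee, the probability is 0.4348.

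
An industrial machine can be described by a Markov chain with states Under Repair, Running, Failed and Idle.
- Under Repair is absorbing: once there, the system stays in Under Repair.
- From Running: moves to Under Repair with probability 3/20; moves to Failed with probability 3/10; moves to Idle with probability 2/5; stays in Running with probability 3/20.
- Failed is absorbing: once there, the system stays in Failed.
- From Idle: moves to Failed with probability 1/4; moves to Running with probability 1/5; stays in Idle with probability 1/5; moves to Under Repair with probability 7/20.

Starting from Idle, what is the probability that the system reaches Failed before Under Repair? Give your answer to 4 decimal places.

0.4542

Let h(s) be the probability of absorption at Failed starting from transient state s. Then h(Failed) = 1 and h(Under Repair) = 0. By first-step analysis:
h(Running) = 0.15·0 + 0.15·h(Running) + 0.3·1 + 0.4·h(Idle)
h(Idle) = 0.35·0 + 0.2·h(Running) + 0.25·1 + 0.2·h(Idle)
Solving: h(Running) = 0.5667, h(Idle) = 0.4542.
Starting from Idle, the probability is 0.4542.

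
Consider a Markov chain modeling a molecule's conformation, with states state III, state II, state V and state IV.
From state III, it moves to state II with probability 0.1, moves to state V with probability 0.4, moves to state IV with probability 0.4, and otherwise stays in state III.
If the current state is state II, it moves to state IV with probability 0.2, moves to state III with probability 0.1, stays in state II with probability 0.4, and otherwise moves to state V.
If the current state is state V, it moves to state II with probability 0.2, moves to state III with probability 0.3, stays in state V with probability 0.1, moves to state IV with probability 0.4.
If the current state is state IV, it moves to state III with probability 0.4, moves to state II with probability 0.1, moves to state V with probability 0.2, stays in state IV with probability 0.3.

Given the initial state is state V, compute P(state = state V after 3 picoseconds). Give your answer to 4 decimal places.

0.2380

Propagate the distribution vector 3 picoseconds from state V.
After 0 picoseconds: (0.0000, 0.0000, 1.0000, 0.0000)
After 1 picosecond: (0.3000, 0.2000, 0.1000, 0.4000)
After 2 picoseconds: (0.2400, 0.1700, 0.2700, 0.3200)
After 3 picoseconds: (0.2500, 0.1780, 0.2380, 0.3340)
P(in state V after 3 picoseconds) = 0.2380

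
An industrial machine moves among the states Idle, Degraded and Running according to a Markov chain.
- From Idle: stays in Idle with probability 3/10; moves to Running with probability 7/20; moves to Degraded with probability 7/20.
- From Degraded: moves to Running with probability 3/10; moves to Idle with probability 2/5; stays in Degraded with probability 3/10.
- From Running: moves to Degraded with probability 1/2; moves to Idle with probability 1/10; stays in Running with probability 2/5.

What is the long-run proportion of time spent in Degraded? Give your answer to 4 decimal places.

0.3831

Let the stationary distribution be π with π = πP and π_1 + π_2 + π_3 = 1.
π_1 = 0.3·π_1 + 0.4·π_2 + 0.1·π_3
π_2 = 0.35·π_1 + 0.3·π_2 + 0.5·π_3
Solving with the normalization constraint gives π = (0.2687, 0.3831, 0.3483).
So the stationary probability of Degraded is 0.3831.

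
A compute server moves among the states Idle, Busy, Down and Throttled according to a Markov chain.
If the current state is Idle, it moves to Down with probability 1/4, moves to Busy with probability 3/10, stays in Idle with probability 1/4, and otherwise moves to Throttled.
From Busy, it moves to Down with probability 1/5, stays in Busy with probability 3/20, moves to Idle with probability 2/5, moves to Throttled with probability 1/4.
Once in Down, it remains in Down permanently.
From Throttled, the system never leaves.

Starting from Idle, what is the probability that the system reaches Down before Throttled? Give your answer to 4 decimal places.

Let h(s) be the probability of absorption at Down starting from transient state s. Then h(Down) = 1 and h(Throttled) = 0. By first-step analysis:
h(Idle) = 0.25·h(Idle) + 0.3·h(Busy) + 0.25·1 + 0.2·0
h(Busy) = 0.4·h(Idle) + 0.15·h(Busy) + 0.2·1 + 0.25·0
Solving: h(Idle) = 0.5266, h(Busy) = 0.4831.
Starting from Idle, the probability is 0.5266.

0.5266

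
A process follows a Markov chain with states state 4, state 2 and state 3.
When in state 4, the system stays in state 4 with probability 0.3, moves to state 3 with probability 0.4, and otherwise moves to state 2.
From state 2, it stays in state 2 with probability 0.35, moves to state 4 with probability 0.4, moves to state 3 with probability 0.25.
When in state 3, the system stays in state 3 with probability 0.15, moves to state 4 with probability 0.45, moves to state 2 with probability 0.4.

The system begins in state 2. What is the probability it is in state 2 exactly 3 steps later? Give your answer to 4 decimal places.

Propagate the distribution vector 3 steps from state 2.
After 0 steps: (0.0000, 1.0000, 0.0000)
After 1 step: (0.4000, 0.3500, 0.2500)
After 2 steps: (0.3725, 0.3425, 0.2850)
After 3 steps: (0.3770, 0.3456, 0.2774)
P(in state 2 after 3 steps) = 0.3456

0.3456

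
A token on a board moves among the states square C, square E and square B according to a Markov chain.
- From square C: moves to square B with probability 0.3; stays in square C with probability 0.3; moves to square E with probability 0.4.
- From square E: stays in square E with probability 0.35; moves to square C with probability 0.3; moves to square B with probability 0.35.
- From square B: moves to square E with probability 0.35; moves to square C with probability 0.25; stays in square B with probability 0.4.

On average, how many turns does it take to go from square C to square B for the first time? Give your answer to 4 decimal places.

Let t(s) be the expected number of turns to first reach square B from state s, with t(square B) = 0. Conditioning on the first turn:
t(square C) = 1 + 0.3·t(square C) + 0.4·t(square E)
t(square E) = 1 + 0.3·t(square C) + 0.35·t(square E)
Solving: t(square C) = 3.1343, t(square E) = 2.9851.
Expected turns from square C to square B: 3.1343.

3.1343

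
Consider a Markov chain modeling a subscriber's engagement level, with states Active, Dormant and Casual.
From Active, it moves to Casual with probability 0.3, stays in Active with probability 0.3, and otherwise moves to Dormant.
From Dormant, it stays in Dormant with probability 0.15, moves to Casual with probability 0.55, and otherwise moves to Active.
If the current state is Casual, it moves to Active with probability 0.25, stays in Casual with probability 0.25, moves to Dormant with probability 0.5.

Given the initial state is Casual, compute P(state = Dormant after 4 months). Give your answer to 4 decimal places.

0.3439

Propagate the distribution vector 4 months from Casual.
After 0 months: (0.0000, 0.0000, 1.0000)
After 1 month: (0.2500, 0.5000, 0.2500)
After 2 months: (0.2875, 0.3000, 0.4125)
After 3 months: (0.2794, 0.3663, 0.3544)
After 4 months: (0.2823, 0.3439, 0.3738)
P(in Dormant after 4 months) = 0.3439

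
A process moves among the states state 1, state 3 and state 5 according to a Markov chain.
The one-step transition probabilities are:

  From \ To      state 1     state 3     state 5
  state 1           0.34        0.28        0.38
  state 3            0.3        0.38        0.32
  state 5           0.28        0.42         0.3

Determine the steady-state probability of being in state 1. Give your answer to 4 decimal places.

Let the stationary distribution be π with π = πP and π_1 + π_2 + π_3 = 1.
π_1 = 0.34·π_1 + 0.3·π_2 + 0.28·π_3
π_2 = 0.28·π_1 + 0.38·π_2 + 0.42·π_3
Solving with the normalization constraint gives π = (0.3056, 0.3627, 0.3317).
So the stationary probability of state 1 is 0.3056.

0.3056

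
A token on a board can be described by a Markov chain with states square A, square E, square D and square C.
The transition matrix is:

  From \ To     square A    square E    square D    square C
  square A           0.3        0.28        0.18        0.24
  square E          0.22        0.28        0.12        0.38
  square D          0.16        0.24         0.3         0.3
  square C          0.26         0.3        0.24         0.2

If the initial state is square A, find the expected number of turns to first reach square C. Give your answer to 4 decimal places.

Let t(s) be the expected number of turns to first reach square C from state s, with t(square C) = 0. Conditioning on the first turn:
t(square A) = 1 + 0.3·t(square A) + 0.28·t(square E) + 0.18·t(square D)
t(square E) = 1 + 0.22·t(square A) + 0.28·t(square E) + 0.12·t(square D)
t(square D) = 1 + 0.16·t(square A) + 0.24·t(square E) + 0.3·t(square D)
Solving: t(square A) = 3.4564, t(square E) = 2.9854, t(square D) = 3.2422.
Expected turns from square A to square C: 3.4564.

3.4564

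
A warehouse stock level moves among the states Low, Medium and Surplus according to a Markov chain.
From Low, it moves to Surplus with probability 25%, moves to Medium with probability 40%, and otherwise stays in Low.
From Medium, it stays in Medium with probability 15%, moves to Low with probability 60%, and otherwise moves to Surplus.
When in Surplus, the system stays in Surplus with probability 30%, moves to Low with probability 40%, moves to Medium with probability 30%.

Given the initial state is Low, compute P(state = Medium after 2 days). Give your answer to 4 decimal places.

0.2750

Sum over the intermediate state after 1 day:
P = P(Low→Low)·P(Low→Medium) + P(Low→Medium)·P(Medium→Medium) + P(Low→Surplus)·P(Surplus→Medium)
  = 0.35×0.4 + 0.4×0.15 + 0.25×0.3
  = 0.1400 + 0.0600 + 0.0750 = 0.2750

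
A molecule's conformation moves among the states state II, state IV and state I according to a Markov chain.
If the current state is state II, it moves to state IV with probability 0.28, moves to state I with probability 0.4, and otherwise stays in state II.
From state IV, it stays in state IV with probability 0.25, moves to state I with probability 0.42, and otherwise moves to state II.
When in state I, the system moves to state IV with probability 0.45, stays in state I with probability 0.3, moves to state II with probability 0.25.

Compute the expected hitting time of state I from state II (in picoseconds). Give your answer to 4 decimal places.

Let t(s) be the expected number of picoseconds to first reach state I from state s, with t(state I) = 0. Conditioning on the first picosecond:
t(state II) = 1 + 0.32·t(state II) + 0.28·t(state IV)
t(state IV) = 1 + 0.33·t(state II) + 0.25·t(state IV)
Solving: t(state II) = 2.4665, t(state IV) = 2.4186.
Expected picoseconds from state II to state I: 2.4665.

2.4665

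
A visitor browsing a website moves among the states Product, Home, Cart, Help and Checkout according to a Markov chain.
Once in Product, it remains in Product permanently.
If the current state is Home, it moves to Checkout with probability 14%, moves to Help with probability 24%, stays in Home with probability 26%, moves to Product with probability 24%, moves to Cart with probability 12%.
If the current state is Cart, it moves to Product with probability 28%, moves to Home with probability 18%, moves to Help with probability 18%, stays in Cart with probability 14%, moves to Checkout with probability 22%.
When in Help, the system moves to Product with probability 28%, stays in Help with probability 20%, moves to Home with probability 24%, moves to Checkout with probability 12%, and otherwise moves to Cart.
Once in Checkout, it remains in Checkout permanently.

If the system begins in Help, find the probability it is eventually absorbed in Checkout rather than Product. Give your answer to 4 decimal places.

0.3402

Let h(s) be the probability of absorption at Checkout starting from transient state s. Then h(Checkout) = 1 and h(Product) = 0. By first-step analysis:
h(Home) = 0.24·0 + 0.26·h(Home) + 0.12·h(Cart) + 0.24·h(Help) + 0.14·1
h(Cart) = 0.28·0 + 0.18·h(Home) + 0.14·h(Cart) + 0.18·h(Help) + 0.22·1
h(Help) = 0.28·0 + 0.24·h(Home) + 0.16·h(Cart) + 0.2·h(Help) + 0.12·1
Solving: h(Home) = 0.3649, h(Cart) = 0.4034, h(Help) = 0.3402.
Starting from Help, the probability is 0.3402.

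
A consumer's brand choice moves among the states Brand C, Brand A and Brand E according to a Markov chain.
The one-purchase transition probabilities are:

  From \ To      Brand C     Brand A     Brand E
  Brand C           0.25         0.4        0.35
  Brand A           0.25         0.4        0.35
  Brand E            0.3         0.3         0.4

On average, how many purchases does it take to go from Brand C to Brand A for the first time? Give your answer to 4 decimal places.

2.7536

Let t(s) be the expected number of purchases to first reach Brand A from state s, with t(Brand A) = 0. Conditioning on the first purchase:
t(Brand C) = 1 + 0.25·t(Brand C) + 0.35·t(Brand E)
t(Brand E) = 1 + 0.3·t(Brand C) + 0.4·t(Brand E)
Solving: t(Brand C) = 2.7536, t(Brand E) = 3.0435.
Expected purchases from Brand C to Brand A: 2.7536.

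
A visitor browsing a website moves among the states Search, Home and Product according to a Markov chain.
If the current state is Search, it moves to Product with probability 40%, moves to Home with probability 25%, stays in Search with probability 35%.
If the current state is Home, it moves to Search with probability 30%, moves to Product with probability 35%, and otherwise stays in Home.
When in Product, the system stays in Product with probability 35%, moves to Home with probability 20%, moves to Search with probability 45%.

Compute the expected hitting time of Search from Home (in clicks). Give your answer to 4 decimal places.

2.8369

Let t(s) be the expected number of clicks to first reach Search from state s, with t(Search) = 0. Conditioning on the first click:
t(Home) = 1 + 0.35·t(Home) + 0.35·t(Product)
t(Product) = 1 + 0.2·t(Home) + 0.35·t(Product)
Solving: t(Home) = 2.8369, t(Product) = 2.4113.
Expected clicks from Home to Search: 2.8369.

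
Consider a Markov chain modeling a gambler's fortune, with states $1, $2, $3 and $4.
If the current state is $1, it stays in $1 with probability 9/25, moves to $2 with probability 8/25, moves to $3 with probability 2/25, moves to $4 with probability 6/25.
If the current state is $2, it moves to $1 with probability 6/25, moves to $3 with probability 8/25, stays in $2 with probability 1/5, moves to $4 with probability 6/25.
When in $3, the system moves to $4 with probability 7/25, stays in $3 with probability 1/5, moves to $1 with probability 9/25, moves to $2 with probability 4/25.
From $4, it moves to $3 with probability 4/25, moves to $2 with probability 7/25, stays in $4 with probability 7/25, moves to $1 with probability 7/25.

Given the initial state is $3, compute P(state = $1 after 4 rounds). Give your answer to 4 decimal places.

Propagate the distribution vector 4 rounds from $3.
After 0 rounds: (0.0000, 0.0000, 1.0000, 0.0000)
After 1 round: (0.3600, 0.1600, 0.2000, 0.2800)
After 2 rounds: (0.3184, 0.2576, 0.1648, 0.2592)
After 3 rounds: (0.3084, 0.2524, 0.1823, 0.2570)
After 4 rounds: (0.3092, 0.2503, 0.1830, 0.2576)
P(in $1 after 4 rounds) = 0.3092

0.3092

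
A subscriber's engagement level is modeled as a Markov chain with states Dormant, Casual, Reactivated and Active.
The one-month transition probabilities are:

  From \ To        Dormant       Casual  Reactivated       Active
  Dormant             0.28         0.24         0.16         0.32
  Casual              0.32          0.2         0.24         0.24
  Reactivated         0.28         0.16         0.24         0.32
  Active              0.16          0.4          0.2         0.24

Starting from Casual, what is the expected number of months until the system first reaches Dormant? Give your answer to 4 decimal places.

Let t(s) be the expected number of months to first reach Dormant from state s, with t(Dormant) = 0. Conditioning on the first month:
t(Casual) = 1 + 0.2·t(Casual) + 0.24·t(Reactivated) + 0.24·t(Active)
t(Reactivated) = 1 + 0.16·t(Casual) + 0.24·t(Reactivated) + 0.32·t(Active)
t(Active) = 1 + 0.4·t(Casual) + 0.2·t(Reactivated) + 0.24·t(Active)
Solving: t(Casual) = 3.7109, t(Reactivated) = 3.9063, t(Active) = 4.2969.
Expected months from Casual to Dormant: 3.7109.

3.7109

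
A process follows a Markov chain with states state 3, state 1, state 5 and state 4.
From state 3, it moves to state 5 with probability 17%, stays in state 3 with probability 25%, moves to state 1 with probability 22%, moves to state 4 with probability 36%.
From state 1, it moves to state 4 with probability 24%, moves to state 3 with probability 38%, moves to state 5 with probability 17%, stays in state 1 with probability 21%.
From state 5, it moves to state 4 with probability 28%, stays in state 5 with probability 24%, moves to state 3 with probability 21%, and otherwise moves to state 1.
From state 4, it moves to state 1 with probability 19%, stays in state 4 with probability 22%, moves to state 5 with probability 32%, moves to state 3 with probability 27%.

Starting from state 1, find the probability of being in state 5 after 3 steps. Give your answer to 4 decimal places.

0.2284

Propagate the distribution vector 3 steps from state 1.
After 0 steps: (0.0000, 1.0000, 0.0000, 0.0000)
After 1 step: (0.3800, 0.2100, 0.1700, 0.2400)
After 2 steps: (0.2753, 0.2192, 0.2179, 0.2876)
After 3 steps: (0.2755, 0.2201, 0.2284, 0.2760)
P(in state 5 after 3 steps) = 0.2284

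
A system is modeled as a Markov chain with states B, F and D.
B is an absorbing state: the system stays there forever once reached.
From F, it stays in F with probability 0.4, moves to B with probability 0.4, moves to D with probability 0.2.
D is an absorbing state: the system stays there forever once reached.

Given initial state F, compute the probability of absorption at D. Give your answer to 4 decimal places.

Let h(s) be the probability of absorption at D starting from transient state s. Then h(D) = 1 and h(B) = 0. By first-step analysis:
h(F) = 0.4·0 + 0.4·h(F) + 0.2·1
Solving: h(F) = 0.3333.
Starting from F, the probability is 0.3333.

0.3333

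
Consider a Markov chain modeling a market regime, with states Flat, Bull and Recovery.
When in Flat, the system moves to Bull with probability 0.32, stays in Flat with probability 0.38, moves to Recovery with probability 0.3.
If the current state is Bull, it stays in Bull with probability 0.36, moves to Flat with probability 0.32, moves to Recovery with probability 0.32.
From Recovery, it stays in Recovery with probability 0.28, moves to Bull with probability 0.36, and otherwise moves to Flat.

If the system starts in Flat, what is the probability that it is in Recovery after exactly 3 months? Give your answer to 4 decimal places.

Propagate the distribution vector 3 months from Flat.
After 0 months: (1.0000, 0.0000, 0.0000)
After 1 month: (0.3800, 0.3200, 0.3000)
After 2 months: (0.3548, 0.3448, 0.3004)
After 3 months: (0.3533, 0.3458, 0.3009)
P(in Recovery after 3 months) = 0.3009

0.3009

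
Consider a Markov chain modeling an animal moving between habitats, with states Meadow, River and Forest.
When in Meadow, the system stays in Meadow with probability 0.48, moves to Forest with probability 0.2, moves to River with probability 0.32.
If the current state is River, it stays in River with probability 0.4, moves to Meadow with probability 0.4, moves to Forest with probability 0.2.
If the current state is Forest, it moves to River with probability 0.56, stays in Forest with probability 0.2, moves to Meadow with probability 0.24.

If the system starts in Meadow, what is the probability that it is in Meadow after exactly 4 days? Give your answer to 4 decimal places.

Propagate the distribution vector 4 days from Meadow.
After 0 days: (1.0000, 0.0000, 0.0000)
After 1 day: (0.4800, 0.3200, 0.2000)
After 2 days: (0.4064, 0.3936, 0.2000)
After 3 days: (0.4005, 0.3995, 0.2000)
After 4 days: (0.4000, 0.4000, 0.2000)
P(in Meadow after 4 days) = 0.4000

0.4000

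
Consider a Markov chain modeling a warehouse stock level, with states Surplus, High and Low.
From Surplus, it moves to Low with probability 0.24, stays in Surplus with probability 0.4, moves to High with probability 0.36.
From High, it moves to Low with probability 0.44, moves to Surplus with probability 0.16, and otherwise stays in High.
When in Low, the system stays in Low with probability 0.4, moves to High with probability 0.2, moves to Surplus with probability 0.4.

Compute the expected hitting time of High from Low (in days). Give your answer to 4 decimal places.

3.7879

Let t(s) be the expected number of days to first reach High from state s, with t(High) = 0. Conditioning on the first day:
t(Surplus) = 1 + 0.4·t(Surplus) + 0.24·t(Low)
t(Low) = 1 + 0.4·t(Surplus) + 0.4·t(Low)
Solving: t(Surplus) = 3.1818, t(Low) = 3.7879.
Expected days from Low to High: 3.7879.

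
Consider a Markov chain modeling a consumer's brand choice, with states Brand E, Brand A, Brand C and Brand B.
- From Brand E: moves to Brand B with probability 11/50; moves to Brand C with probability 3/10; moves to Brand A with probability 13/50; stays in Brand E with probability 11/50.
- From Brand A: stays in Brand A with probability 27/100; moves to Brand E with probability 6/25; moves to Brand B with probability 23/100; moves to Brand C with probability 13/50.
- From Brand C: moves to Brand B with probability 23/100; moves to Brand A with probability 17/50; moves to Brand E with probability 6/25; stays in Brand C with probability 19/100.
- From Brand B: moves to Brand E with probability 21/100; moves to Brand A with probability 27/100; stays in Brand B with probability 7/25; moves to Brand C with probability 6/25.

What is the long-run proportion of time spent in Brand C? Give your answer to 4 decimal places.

0.2470

Let the stationary distribution be π with π = πP and π_1 + π_2 + π_3 + π_4 = 1.
π_1 = 0.22·π_1 + 0.24·π_2 + 0.24·π_3 + 0.21·π_4
π_2 = 0.26·π_1 + 0.27·π_2 + 0.34·π_3 + 0.27·π_4
π_3 = 0.3·π_1 + 0.26·π_2 + 0.19·π_3 + 0.24·π_4
Solving with the normalization constraint gives π = (0.2282, 0.2850, 0.2470, 0.2397).
So the stationary probability of Brand C is 0.2470.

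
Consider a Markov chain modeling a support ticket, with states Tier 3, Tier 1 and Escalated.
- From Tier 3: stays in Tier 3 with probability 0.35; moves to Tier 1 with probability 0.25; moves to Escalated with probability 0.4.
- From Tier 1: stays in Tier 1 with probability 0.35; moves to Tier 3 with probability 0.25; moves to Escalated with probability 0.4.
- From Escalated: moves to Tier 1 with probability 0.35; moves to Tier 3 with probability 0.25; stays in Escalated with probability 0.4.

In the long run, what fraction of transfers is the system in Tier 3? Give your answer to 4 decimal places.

Let the stationary distribution be π with π = πP and π_1 + π_2 + π_3 = 1.
π_1 = 0.35·π_1 + 0.25·π_2 + 0.25·π_3
π_2 = 0.25·π_1 + 0.35·π_2 + 0.35·π_3
Solving with the normalization constraint gives π = (0.2778, 0.3222, 0.4000).
So the stationary probability of Tier 3 is 0.2778.

0.2778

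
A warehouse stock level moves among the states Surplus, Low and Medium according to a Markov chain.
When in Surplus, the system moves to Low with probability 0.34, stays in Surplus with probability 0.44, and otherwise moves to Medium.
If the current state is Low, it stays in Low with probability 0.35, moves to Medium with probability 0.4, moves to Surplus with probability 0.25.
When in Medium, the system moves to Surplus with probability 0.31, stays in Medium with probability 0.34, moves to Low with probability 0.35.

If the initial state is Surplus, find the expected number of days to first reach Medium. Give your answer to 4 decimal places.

3.5484

Let t(s) be the expected number of days to first reach Medium from state s, with t(Medium) = 0. Conditioning on the first day:
t(Surplus) = 1 + 0.44·t(Surplus) + 0.34·t(Low)
t(Low) = 1 + 0.25·t(Surplus) + 0.35·t(Low)
Solving: t(Surplus) = 3.5484, t(Low) = 2.9032.
Expected days from Surplus to Medium: 3.5484.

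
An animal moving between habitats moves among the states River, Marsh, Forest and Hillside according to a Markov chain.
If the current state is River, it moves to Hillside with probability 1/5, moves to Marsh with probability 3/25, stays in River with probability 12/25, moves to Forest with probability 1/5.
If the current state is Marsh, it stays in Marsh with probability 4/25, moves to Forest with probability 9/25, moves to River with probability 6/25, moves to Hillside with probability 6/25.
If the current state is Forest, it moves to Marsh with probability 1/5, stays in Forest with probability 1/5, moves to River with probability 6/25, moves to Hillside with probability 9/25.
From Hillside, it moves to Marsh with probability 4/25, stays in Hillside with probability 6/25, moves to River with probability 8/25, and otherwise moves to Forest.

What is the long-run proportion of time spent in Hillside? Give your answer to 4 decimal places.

Let the stationary distribution be π with π = πP and π_1 + π_2 + π_3 + π_4 = 1.
π_1 = 0.48·π_1 + 0.24·π_2 + 0.24·π_3 + 0.32·π_4
π_2 = 0.12·π_1 + 0.16·π_2 + 0.2·π_3 + 0.16·π_4
π_3 = 0.2·π_1 + 0.36·π_2 + 0.2·π_3 + 0.28·π_4
Solving with the normalization constraint gives π = (0.3427, 0.1561, 0.2454, 0.2557).
So the stationary probability of Hillside is 0.2557.

0.2557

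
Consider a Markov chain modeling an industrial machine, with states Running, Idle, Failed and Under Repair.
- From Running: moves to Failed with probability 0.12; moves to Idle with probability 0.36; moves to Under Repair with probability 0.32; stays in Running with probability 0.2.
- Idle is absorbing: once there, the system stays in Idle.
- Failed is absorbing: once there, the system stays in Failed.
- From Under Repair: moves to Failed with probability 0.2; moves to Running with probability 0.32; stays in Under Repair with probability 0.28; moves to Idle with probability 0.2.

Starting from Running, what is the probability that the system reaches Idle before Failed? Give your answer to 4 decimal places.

Let h(s) be the probability of absorption at Idle starting from transient state s. Then h(Idle) = 1 and h(Failed) = 0. By first-step analysis:
h(Running) = 0.2·h(Running) + 0.36·1 + 0.12·0 + 0.32·h(Under Repair)
h(Under Repair) = 0.32·h(Running) + 0.2·1 + 0.2·0 + 0.28·h(Under Repair)
Solving: h(Running) = 0.6824, h(Under Repair) = 0.5811.
Starting from Running, the probability is 0.6824.

0.6824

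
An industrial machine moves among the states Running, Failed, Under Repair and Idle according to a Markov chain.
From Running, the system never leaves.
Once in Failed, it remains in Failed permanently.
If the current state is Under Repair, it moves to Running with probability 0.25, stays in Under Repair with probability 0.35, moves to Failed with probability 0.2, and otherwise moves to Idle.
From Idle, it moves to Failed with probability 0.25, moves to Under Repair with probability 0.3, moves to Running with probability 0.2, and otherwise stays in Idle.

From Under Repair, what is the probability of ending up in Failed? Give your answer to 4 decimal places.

0.4678

Let h(s) be the probability of absorption at Failed starting from transient state s. Then h(Failed) = 1 and h(Running) = 0. By first-step analysis:
h(Under Repair) = 0.25·0 + 0.2·1 + 0.35·h(Under Repair) + 0.2·h(Idle)
h(Idle) = 0.2·0 + 0.25·1 + 0.3·h(Under Repair) + 0.25·h(Idle)
Solving: h(Under Repair) = 0.4678, h(Idle) = 0.5205.
Starting from Under Repair, the probability is 0.4678.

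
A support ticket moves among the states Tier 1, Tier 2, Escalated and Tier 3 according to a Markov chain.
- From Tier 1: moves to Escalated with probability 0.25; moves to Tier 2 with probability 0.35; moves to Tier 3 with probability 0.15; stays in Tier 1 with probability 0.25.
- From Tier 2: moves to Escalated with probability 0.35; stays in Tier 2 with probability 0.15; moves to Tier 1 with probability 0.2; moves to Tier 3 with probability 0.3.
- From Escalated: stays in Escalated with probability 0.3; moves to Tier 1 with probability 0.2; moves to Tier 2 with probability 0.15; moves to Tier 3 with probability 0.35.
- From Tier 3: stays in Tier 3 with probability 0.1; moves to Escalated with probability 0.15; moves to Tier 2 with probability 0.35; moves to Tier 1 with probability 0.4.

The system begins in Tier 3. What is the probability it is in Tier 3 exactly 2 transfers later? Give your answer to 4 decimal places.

Propagate the distribution vector 2 transfers from Tier 3.
After 0 transfers: (0.0000, 0.0000, 0.0000, 1.0000)
After 1 transfer: (0.4000, 0.3500, 0.1500, 0.1000)
After 2 transfers: (0.2400, 0.2500, 0.2825, 0.2275)
P(in Tier 3 after 2 transfers) = 0.2275

0.2275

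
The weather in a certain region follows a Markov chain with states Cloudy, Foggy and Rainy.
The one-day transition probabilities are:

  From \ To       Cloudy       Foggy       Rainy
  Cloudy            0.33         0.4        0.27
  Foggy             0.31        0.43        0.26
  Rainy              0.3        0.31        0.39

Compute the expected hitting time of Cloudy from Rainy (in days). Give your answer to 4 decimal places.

Let t(s) be the expected number of days to first reach Cloudy from state s, with t(Cloudy) = 0. Conditioning on the first day:
t(Foggy) = 1 + 0.43·t(Foggy) + 0.26·t(Rainy)
t(Rainy) = 1 + 0.31·t(Foggy) + 0.39·t(Rainy)
Solving: t(Foggy) = 3.2572, t(Rainy) = 3.2946.
Expected days from Rainy to Cloudy: 3.2946.

3.2946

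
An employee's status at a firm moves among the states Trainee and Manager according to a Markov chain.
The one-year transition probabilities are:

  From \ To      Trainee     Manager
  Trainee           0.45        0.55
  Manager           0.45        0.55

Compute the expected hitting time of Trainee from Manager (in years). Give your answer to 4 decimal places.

2.2222

Let t(s) be the expected number of years to first reach Trainee from state s, with t(Trainee) = 0. Conditioning on the first year:
t(Manager) = 1 + 0.55·t(Manager)
Solving: t(Manager) = 2.2222.
Expected years from Manager to Trainee: 2.2222.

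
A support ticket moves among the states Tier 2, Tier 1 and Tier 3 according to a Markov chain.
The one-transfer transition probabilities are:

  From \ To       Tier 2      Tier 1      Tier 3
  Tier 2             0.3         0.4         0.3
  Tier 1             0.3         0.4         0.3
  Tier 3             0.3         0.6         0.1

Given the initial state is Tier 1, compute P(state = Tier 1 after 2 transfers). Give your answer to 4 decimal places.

Sum over the intermediate state after 1 transfer:
P = P(Tier 1→Tier 2)·P(Tier 2→Tier 1) + P(Tier 1→Tier 1)·P(Tier 1→Tier 1) + P(Tier 1→Tier 3)·P(Tier 3→Tier 1)
  = 0.3×0.4 + 0.4×0.4 + 0.3×0.6
  = 0.1200 + 0.1600 + 0.1800 = 0.4600

0.4600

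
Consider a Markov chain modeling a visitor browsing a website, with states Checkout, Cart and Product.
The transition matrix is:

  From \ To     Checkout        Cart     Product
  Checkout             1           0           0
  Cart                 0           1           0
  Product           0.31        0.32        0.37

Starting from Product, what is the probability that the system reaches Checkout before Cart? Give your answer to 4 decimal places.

Let h(s) be the probability of absorption at Checkout starting from transient state s. Then h(Checkout) = 1 and h(Cart) = 0. By first-step analysis:
h(Product) = 0.31·1 + 0.32·0 + 0.37·h(Product)
Solving: h(Product) = 0.4921.
Starting from Product, the probability is 0.4921.

0.4921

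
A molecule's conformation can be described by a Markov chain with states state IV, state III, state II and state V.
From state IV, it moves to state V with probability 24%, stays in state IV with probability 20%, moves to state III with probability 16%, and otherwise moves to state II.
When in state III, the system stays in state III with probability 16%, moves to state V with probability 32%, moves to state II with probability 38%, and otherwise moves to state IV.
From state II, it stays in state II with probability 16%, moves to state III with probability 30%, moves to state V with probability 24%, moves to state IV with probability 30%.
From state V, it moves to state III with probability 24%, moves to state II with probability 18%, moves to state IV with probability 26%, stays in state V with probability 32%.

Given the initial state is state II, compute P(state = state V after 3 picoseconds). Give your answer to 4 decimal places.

0.2788

Propagate the distribution vector 3 picoseconds from state II.
After 0 picoseconds: (0.0000, 0.0000, 1.0000, 0.0000)
After 1 picosecond: (0.3000, 0.3000, 0.1600, 0.2400)
After 2 picoseconds: (0.2124, 0.2016, 0.3028, 0.2832)
After 3 picoseconds: (0.2352, 0.2250, 0.2610, 0.2788)
P(in state V after 3 picoseconds) = 0.2788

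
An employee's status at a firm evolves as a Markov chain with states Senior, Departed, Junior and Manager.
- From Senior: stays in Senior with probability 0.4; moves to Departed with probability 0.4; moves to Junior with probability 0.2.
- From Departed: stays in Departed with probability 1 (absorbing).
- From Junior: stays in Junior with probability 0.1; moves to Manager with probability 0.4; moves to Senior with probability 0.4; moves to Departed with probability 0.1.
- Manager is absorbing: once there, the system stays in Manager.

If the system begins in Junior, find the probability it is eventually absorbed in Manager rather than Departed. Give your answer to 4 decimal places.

0.5217

Let h(s) be the probability of absorption at Manager starting from transient state s. Then h(Manager) = 1 and h(Departed) = 0. By first-step analysis:
h(Senior) = 0.4·h(Senior) + 0.4·0 + 0.2·h(Junior)
h(Junior) = 0.4·h(Senior) + 0.1·0 + 0.1·h(Junior) + 0.4·1
Solving: h(Senior) = 0.1739, h(Junior) = 0.5217.
Starting from Junior, the probability is 0.5217.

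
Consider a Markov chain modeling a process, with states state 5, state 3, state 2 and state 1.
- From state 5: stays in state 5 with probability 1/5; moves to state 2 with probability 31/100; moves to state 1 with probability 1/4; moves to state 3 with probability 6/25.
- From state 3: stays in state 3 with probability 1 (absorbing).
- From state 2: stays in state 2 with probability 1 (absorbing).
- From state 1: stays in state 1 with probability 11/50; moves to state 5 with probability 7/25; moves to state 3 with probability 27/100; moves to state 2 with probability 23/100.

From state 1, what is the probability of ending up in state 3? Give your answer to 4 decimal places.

0.5112

Let h(s) be the probability of absorption at state 3 starting from transient state s. Then h(state 3) = 1 and h(state 2) = 0. By first-step analysis:
h(state 5) = 0.2·h(state 5) + 0.24·1 + 0.31·0 + 0.25·h(state 1)
h(state 1) = 0.28·h(state 5) + 0.27·1 + 0.23·0 + 0.22·h(state 1)
Solving: h(state 5) = 0.4597, h(state 1) = 0.5112.
Starting from state 1, the probability is 0.5112.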